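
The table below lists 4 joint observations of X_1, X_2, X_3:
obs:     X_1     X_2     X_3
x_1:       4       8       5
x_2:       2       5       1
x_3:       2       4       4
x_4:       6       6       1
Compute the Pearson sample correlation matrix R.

Step 1 — column means:
  mean(X_1) = (4 + 2 + 2 + 6) / 4 = 14/4 = 3.5
  mean(X_2) = (8 + 5 + 4 + 6) / 4 = 23/4 = 5.75
  mean(X_3) = (5 + 1 + 4 + 1) / 4 = 11/4 = 2.75

Step 2 — sample variances and covariances s[i,j] = (1/(n-1)) · Σ_k (x_{k,i} - mean_i) · (x_{k,j} - mean_j), with n-1 = 3:
  s[X_1,X_1] = ((0.5)·(0.5) + (-1.5)·(-1.5) + (-1.5)·(-1.5) + (2.5)·(2.5)) / 3 = 11/3 = 3.6667
  s[X_1,X_2] = ((0.5)·(2.25) + (-1.5)·(-0.75) + (-1.5)·(-1.75) + (2.5)·(0.25)) / 3 = 5.5/3 = 1.8333
  s[X_1,X_3] = ((0.5)·(2.25) + (-1.5)·(-1.75) + (-1.5)·(1.25) + (2.5)·(-1.75)) / 3 = -2.5/3 = -0.8333
  s[X_2,X_2] = ((2.25)·(2.25) + (-0.75)·(-0.75) + (-1.75)·(-1.75) + (0.25)·(0.25)) / 3 = 8.75/3 = 2.9167
  s[X_2,X_3] = ((2.25)·(2.25) + (-0.75)·(-1.75) + (-1.75)·(1.25) + (0.25)·(-1.75)) / 3 = 3.75/3 = 1.25
  s[X_3,X_3] = ((2.25)·(2.25) + (-1.75)·(-1.75) + (1.25)·(1.25) + (-1.75)·(-1.75)) / 3 = 12.75/3 = 4.25
  Sample standard deviations s_i = √(s[i,i]):
  s(X_1) = √(3.6667) = 1.9149
  s(X_2) = √(2.9167) = 1.7078
  s(X_3) = √(4.25) = 2.0616

Step 3 — r_{ij} = s_{ij} / (s_i · s_j):
  r[X_1,X_1] = 1 (diagonal).
  r[X_1,X_2] = 1.8333 / (1.9149 · 1.7078) = 1.8333 / 3.2702 = 0.5606
  r[X_1,X_3] = -0.8333 / (1.9149 · 2.0616) = -0.8333 / 3.9476 = -0.2111
  r[X_2,X_2] = 1 (diagonal).
  r[X_2,X_3] = 1.25 / (1.7078 · 2.0616) = 1.25 / 3.5208 = 0.355
  r[X_3,X_3] = 1 (diagonal).

R is symmetric with unit diagonal. Assembling:

R = [[1, 0.5606, -0.2111],
 [0.5606, 1, 0.355],
 [-0.2111, 0.355, 1]]


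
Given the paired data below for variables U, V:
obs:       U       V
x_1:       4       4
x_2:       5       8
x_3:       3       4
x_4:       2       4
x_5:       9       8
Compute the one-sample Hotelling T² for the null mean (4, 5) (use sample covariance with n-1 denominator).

Step 1 — sample mean vector:
  mean(U) = (4 + 5 + 3 + 2 + 9) / 5 = 23/5 = 4.6
  mean(V) = (4 + 8 + 4 + 4 + 8) / 5 = 28/5 = 5.6
  x̄ = (4.6, 5.6),  deviation x̄ - mu_0 = (4.6, 5.6) - (4, 5) = (0.6, 0.6).

Step 2 — sample covariance matrix, S[i,j] = (1/(n-1)) · Σ_k (x_{k,i} - mean_i) · (x_{k,j} - mean_j), divisor n-1 = 4:
  S[U,U] = ((-0.6)·(-0.6) + (0.4)·(0.4) + (-1.6)·(-1.6) + (-2.6)·(-2.6) + (4.4)·(4.4)) / 4 = 29.2/4 = 7.3
  S[U,V] = ((-0.6)·(-1.6) + (0.4)·(2.4) + (-1.6)·(-1.6) + (-2.6)·(-1.6) + (4.4)·(2.4)) / 4 = 19.2/4 = 4.8
  S[V,V] = ((-1.6)·(-1.6) + (2.4)·(2.4) + (-1.6)·(-1.6) + (-1.6)·(-1.6) + (2.4)·(2.4)) / 4 = 19.2/4 = 4.8
  S = [[7.3, 4.8],
 [4.8, 4.8]].

Step 3 — invert S. det(S) = 7.3·4.8 - (4.8)² = 12.
  S^{-1} = (1/det) · [[d, -b], [-b, a]] = [[0.4, -0.4],
 [-0.4, 0.6083]].

Step 4 — quadratic form (x̄ - mu_0)^T · S^{-1} · (x̄ - mu_0):
  S^{-1} · (x̄ - mu_0) = (0, 0.125),
  (x̄ - mu_0)^T · [...] = (0.6)·(0) + (0.6)·(0.125) = 0.075.

Step 5 — scale by n: T² = 5 · 0.075 = 0.375.

T² ≈ 0.375


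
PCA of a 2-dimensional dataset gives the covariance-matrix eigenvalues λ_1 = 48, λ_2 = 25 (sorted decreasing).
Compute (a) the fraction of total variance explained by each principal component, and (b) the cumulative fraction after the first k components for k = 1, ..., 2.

Step 1 — total variance = trace(Sigma) = Σ λ_i = 48 + 25 = 73.

Step 2 — fraction explained by component i = λ_i / Σ λ:
  PC1: 48/73 = 0.6575
  PC2: 25/73 = 0.3425

Step 3 — cumulative fraction after k components = (λ_1 + ... + λ_k) / Σ λ:
  k = 1: 48/73 = 0.6575
  k = 2: (48 + 25)/73 = 73/73 = 1

Summary (fraction, with percent):

explained: PC1 0.6575 (65.75%), PC2 0.3425 (34.25%);  cumulative: 0.6575, 1


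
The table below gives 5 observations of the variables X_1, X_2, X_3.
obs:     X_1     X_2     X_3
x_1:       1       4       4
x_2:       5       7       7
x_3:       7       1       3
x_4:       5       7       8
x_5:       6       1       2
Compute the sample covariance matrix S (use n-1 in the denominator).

Step 1 — column means:
  mean(X_1) = (1 + 5 + 7 + 5 + 6) / 5 = 24/5 = 4.8
  mean(X_2) = (4 + 7 + 1 + 7 + 1) / 5 = 20/5 = 4
  mean(X_3) = (4 + 7 + 3 + 8 + 2) / 5 = 24/5 = 4.8

Step 2 — sample covariance S[i,j] = (1/(n-1)) · Σ_k (x_{k,i} - mean_i) · (x_{k,j} - mean_j), with n-1 = 4.
  S[X_1,X_1] = ((-3.8)·(-3.8) + (0.2)·(0.2) + (2.2)·(2.2) + (0.2)·(0.2) + (1.2)·(1.2)) / 4 = 20.8/4 = 5.2
  S[X_1,X_2] = ((-3.8)·(0) + (0.2)·(3) + (2.2)·(-3) + (0.2)·(3) + (1.2)·(-3)) / 4 = -9/4 = -2.25
  S[X_1,X_3] = ((-3.8)·(-0.8) + (0.2)·(2.2) + (2.2)·(-1.8) + (0.2)·(3.2) + (1.2)·(-2.8)) / 4 = -3.2/4 = -0.8
  S[X_2,X_2] = ((0)·(0) + (3)·(3) + (-3)·(-3) + (3)·(3) + (-3)·(-3)) / 4 = 36/4 = 9
  S[X_2,X_3] = ((0)·(-0.8) + (3)·(2.2) + (-3)·(-1.8) + (3)·(3.2) + (-3)·(-2.8)) / 4 = 30/4 = 7.5
  S[X_3,X_3] = ((-0.8)·(-0.8) + (2.2)·(2.2) + (-1.8)·(-1.8) + (3.2)·(3.2) + (-2.8)·(-2.8)) / 4 = 26.8/4 = 6.7

S is symmetric (S[j,i] = S[i,j]). Assembling:

S = [[5.2, -2.25, -0.8],
 [-2.25, 9, 7.5],
 [-0.8, 7.5, 6.7]]


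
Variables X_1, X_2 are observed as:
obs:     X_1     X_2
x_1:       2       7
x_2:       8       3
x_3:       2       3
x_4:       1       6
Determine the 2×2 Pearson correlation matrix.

Step 1 — column means:
  mean(X_1) = (2 + 8 + 2 + 1) / 4 = 13/4 = 3.25
  mean(X_2) = (7 + 3 + 3 + 6) / 4 = 19/4 = 4.75

Step 2 — sample variances and covariances s[i,j] = (1/(n-1)) · Σ_k (x_{k,i} - mean_i) · (x_{k,j} - mean_j), with n-1 = 3:
  s[X_1,X_1] = ((-1.25)·(-1.25) + (4.75)·(4.75) + (-1.25)·(-1.25) + (-2.25)·(-2.25)) / 3 = 30.75/3 = 10.25
  s[X_1,X_2] = ((-1.25)·(2.25) + (4.75)·(-1.75) + (-1.25)·(-1.75) + (-2.25)·(1.25)) / 3 = -11.75/3 = -3.9167
  s[X_2,X_2] = ((2.25)·(2.25) + (-1.75)·(-1.75) + (-1.75)·(-1.75) + (1.25)·(1.25)) / 3 = 12.75/3 = 4.25
  Sample standard deviations s_i = √(s[i,i]):
  s(X_1) = √(10.25) = 3.2016
  s(X_2) = √(4.25) = 2.0616

Step 3 — r_{ij} = s_{ij} / (s_i · s_j):
  r[X_1,X_1] = 1 (diagonal).
  r[X_1,X_2] = -3.9167 / (3.2016 · 2.0616) = -3.9167 / 6.6002 = -0.5934
  r[X_2,X_2] = 1 (diagonal).

R is symmetric with unit diagonal. Assembling:

R = [[1, -0.5934],
 [-0.5934, 1]]


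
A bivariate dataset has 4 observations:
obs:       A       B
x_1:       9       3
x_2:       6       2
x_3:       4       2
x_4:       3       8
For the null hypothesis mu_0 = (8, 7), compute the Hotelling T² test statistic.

Step 1 — sample mean vector:
  mean(A) = (9 + 6 + 4 + 3) / 4 = 22/4 = 5.5
  mean(B) = (3 + 2 + 2 + 8) / 4 = 15/4 = 3.75
  x̄ = (5.5, 3.75),  deviation x̄ - mu_0 = (5.5, 3.75) - (8, 7) = (-2.5, -3.25).

Step 2 — sample covariance matrix, S[i,j] = (1/(n-1)) · Σ_k (x_{k,i} - mean_i) · (x_{k,j} - mean_j), divisor n-1 = 3:
  S[A,A] = ((3.5)·(3.5) + (0.5)·(0.5) + (-1.5)·(-1.5) + (-2.5)·(-2.5)) / 3 = 21/3 = 7
  S[A,B] = ((3.5)·(-0.75) + (0.5)·(-1.75) + (-1.5)·(-1.75) + (-2.5)·(4.25)) / 3 = -11.5/3 = -3.8333
  S[B,B] = ((-0.75)·(-0.75) + (-1.75)·(-1.75) + (-1.75)·(-1.75) + (4.25)·(4.25)) / 3 = 24.75/3 = 8.25
  S = [[7, -3.8333],
 [-3.8333, 8.25]].

Step 3 — invert S. det(S) = 7·8.25 - (-3.8333)² = 43.0556.
  S^{-1} = (1/det) · [[d, -b], [-b, a]] = [[0.1916, 0.089],
 [0.089, 0.1626]].

Step 4 — quadratic form (x̄ - mu_0)^T · S^{-1} · (x̄ - mu_0):
  S^{-1} · (x̄ - mu_0) = (-0.7684, -0.751),
  (x̄ - mu_0)^T · [...] = (-2.5)·(-0.7684) + (-3.25)·(-0.751) = 4.3616.

Step 5 — scale by n: T² = 4 · 4.3616 = 17.4465.

T² ≈ 17.4465


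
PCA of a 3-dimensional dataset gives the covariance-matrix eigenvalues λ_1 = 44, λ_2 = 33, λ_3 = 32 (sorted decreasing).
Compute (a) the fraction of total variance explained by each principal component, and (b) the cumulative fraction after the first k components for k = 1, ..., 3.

Step 1 — total variance = trace(Sigma) = Σ λ_i = 44 + 33 + 32 = 109.

Step 2 — fraction explained by component i = λ_i / Σ λ:
  PC1: 44/109 = 0.4037
  PC2: 33/109 = 0.3028
  PC3: 32/109 = 0.2936

Step 3 — cumulative fraction after k components = (λ_1 + ... + λ_k) / Σ λ:
  k = 1: 44/109 = 0.4037
  k = 2: (44 + 33)/109 = 77/109 = 0.7064
  k = 3: (44 + 33 + 32)/109 = 109/109 = 1

Summary (fraction, with percent):

explained: PC1 0.4037 (40.37%), PC2 0.3028 (30.28%), PC3 0.2936 (29.36%);  cumulative: 0.4037, 0.7064, 1


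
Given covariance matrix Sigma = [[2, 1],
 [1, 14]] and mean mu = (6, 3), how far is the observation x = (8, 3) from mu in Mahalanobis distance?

Step 1 — centre the observation: (x - mu) = (2, 0).

Step 2 — invert Sigma. det(Sigma) = 2·14 - (1)² = 27.
  Sigma^{-1} = (1/det) · [[d, -b], [-b, a]] = [[0.5185, -0.037],
 [-0.037, 0.0741]].

Step 3 — form the quadratic (x - mu)^T · Sigma^{-1} · (x - mu):
  Sigma^{-1} · (x - mu) = (1.037, -0.0741).
  (x - mu)^T · [Sigma^{-1} · (x - mu)] = (2)·(1.037) + (0)·(-0.0741) = 2.0741.

Step 4 — take square root: d = √(2.0741) ≈ 1.4402.

d(x, mu) = √(2.0741) ≈ 1.4402


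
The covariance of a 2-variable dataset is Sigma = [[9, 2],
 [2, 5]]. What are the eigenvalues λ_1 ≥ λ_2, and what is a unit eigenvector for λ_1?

Step 1 — characteristic polynomial of 2×2 Sigma:
  det(Sigma - λI) = λ² - trace · λ + det = 0.
  trace = 9 + 5 = 14, det = 9·5 - (2)² = 41.
Step 2 — discriminant:
  Δ = trace² - 4·det = 196 - 164 = 32.
Step 3 — eigenvalues:
  λ = (trace ± √Δ)/2 = (14 ± 5.6569)/2,
  λ_1 = 9.8284,  λ_2 = 4.1716.

Step 4 — unit eigenvector for λ_1: solve (Sigma - λ_1 I)v = 0. First row:
  (9 - 9.8284)·v_x + (2)·v_y = 0, i.e. (-0.8284)·v_x + (2)·v_y = 0,
  so v ∝ (b, λ_1 - a) = (2, 0.8284) = u.
  ||u|| = √((2)² + (0.8284)²) = √(4.6863) ≈ 2.1648,
  v_1 = u/||u|| ≈ (0.9239, 0.3827) (||v_1|| = 1).

λ_1 = 9.8284,  λ_2 = 4.1716;  v_1 ≈ (0.9239, 0.3827)


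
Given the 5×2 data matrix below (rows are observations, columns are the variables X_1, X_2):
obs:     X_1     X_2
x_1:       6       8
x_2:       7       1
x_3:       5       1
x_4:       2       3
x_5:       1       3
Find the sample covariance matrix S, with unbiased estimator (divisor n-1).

Step 1 — column means:
  mean(X_1) = (6 + 7 + 5 + 2 + 1) / 5 = 21/5 = 4.2
  mean(X_2) = (8 + 1 + 1 + 3 + 3) / 5 = 16/5 = 3.2

Step 2 — sample covariance S[i,j] = (1/(n-1)) · Σ_k (x_{k,i} - mean_i) · (x_{k,j} - mean_j), with n-1 = 4.
  S[X_1,X_1] = ((1.8)·(1.8) + (2.8)·(2.8) + (0.8)·(0.8) + (-2.2)·(-2.2) + (-3.2)·(-3.2)) / 4 = 26.8/4 = 6.7
  S[X_1,X_2] = ((1.8)·(4.8) + (2.8)·(-2.2) + (0.8)·(-2.2) + (-2.2)·(-0.2) + (-3.2)·(-0.2)) / 4 = 1.8/4 = 0.45
  S[X_2,X_2] = ((4.8)·(4.8) + (-2.2)·(-2.2) + (-2.2)·(-2.2) + (-0.2)·(-0.2) + (-0.2)·(-0.2)) / 4 = 32.8/4 = 8.2

S is symmetric (S[j,i] = S[i,j]). Assembling:

S = [[6.7, 0.45],
 [0.45, 8.2]]


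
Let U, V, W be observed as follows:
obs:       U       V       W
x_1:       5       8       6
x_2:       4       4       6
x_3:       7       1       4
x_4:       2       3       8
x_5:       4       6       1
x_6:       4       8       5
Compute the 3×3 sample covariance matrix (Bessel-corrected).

Step 1 — column means:
  mean(U) = (5 + 4 + 7 + 2 + 4 + 4) / 6 = 26/6 = 4.3333
  mean(V) = (8 + 4 + 1 + 3 + 6 + 8) / 6 = 30/6 = 5
  mean(W) = (6 + 6 + 4 + 8 + 1 + 5) / 6 = 30/6 = 5

Step 2 — sample covariance S[i,j] = (1/(n-1)) · Σ_k (x_{k,i} - mean_i) · (x_{k,j} - mean_j), with n-1 = 5.
  S[U,U] = ((0.6667)·(0.6667) + (-0.3333)·(-0.3333) + (2.6667)·(2.6667) + (-2.3333)·(-2.3333) + (-0.3333)·(-0.3333) + (-0.3333)·(-0.3333)) / 5 = 13.3333/5 = 2.6667
  S[U,V] = ((0.6667)·(3) + (-0.3333)·(-1) + (2.6667)·(-4) + (-2.3333)·(-2) + (-0.3333)·(1) + (-0.3333)·(3)) / 5 = -5/5 = -1
  S[U,W] = ((0.6667)·(1) + (-0.3333)·(1) + (2.6667)·(-1) + (-2.3333)·(3) + (-0.3333)·(-4) + (-0.3333)·(0)) / 5 = -8/5 = -1.6
  S[V,V] = ((3)·(3) + (-1)·(-1) + (-4)·(-4) + (-2)·(-2) + (1)·(1) + (3)·(3)) / 5 = 40/5 = 8
  S[V,W] = ((3)·(1) + (-1)·(1) + (-4)·(-1) + (-2)·(3) + (1)·(-4) + (3)·(0)) / 5 = -4/5 = -0.8
  S[W,W] = ((1)·(1) + (1)·(1) + (-1)·(-1) + (3)·(3) + (-4)·(-4) + (0)·(0)) / 5 = 28/5 = 5.6

S is symmetric (S[j,i] = S[i,j]). Assembling:

S = [[2.6667, -1, -1.6],
 [-1, 8, -0.8],
 [-1.6, -0.8, 5.6]]


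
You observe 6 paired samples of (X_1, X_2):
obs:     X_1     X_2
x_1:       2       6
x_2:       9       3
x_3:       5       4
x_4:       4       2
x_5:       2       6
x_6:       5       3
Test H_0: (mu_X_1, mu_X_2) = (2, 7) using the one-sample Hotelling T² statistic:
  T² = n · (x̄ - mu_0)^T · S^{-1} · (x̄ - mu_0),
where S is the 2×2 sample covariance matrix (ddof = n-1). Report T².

Step 1 — sample mean vector:
  mean(X_1) = (2 + 9 + 5 + 4 + 2 + 5) / 6 = 27/6 = 4.5
  mean(X_2) = (6 + 3 + 4 + 2 + 6 + 3) / 6 = 24/6 = 4
  x̄ = (4.5, 4),  deviation x̄ - mu_0 = (4.5, 4) - (2, 7) = (2.5, -3).

Step 2 — sample covariance matrix, S[i,j] = (1/(n-1)) · Σ_k (x_{k,i} - mean_i) · (x_{k,j} - mean_j), divisor n-1 = 5:
  S[X_1,X_1] = ((-2.5)·(-2.5) + (4.5)·(4.5) + (0.5)·(0.5) + (-0.5)·(-0.5) + (-2.5)·(-2.5) + (0.5)·(0.5)) / 5 = 33.5/5 = 6.7
  S[X_1,X_2] = ((-2.5)·(2) + (4.5)·(-1) + (0.5)·(0) + (-0.5)·(-2) + (-2.5)·(2) + (0.5)·(-1)) / 5 = -14/5 = -2.8
  S[X_2,X_2] = ((2)·(2) + (-1)·(-1) + (0)·(0) + (-2)·(-2) + (2)·(2) + (-1)·(-1)) / 5 = 14/5 = 2.8
  S = [[6.7, -2.8],
 [-2.8, 2.8]].

Step 3 — invert S. det(S) = 6.7·2.8 - (-2.8)² = 10.92.
  S^{-1} = (1/det) · [[d, -b], [-b, a]] = [[0.2564, 0.2564],
 [0.2564, 0.6136]].

Step 4 — quadratic form (x̄ - mu_0)^T · S^{-1} · (x̄ - mu_0):
  S^{-1} · (x̄ - mu_0) = (-0.1282, -1.1996),
  (x̄ - mu_0)^T · [...] = (2.5)·(-0.1282) + (-3)·(-1.1996) = 3.2784.

Step 5 — scale by n: T² = 6 · 3.2784 = 19.6703.

T² ≈ 19.6703


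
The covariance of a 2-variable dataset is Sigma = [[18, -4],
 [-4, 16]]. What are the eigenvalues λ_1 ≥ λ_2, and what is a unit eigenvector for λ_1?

Step 1 — characteristic polynomial of 2×2 Sigma:
  det(Sigma - λI) = λ² - trace · λ + det = 0.
  trace = 18 + 16 = 34, det = 18·16 - (-4)² = 272.
Step 2 — discriminant:
  Δ = trace² - 4·det = 1156 - 1088 = 68.
Step 3 — eigenvalues:
  λ = (trace ± √Δ)/2 = (34 ± 8.2462)/2,
  λ_1 = 21.1231,  λ_2 = 12.8769.

Step 4 — unit eigenvector for λ_1: solve (Sigma - λ_1 I)v = 0. First row:
  (18 - 21.1231)·v_x + (-4)·v_y = 0, i.e. (-3.1231)·v_x + (-4)·v_y = 0,
  so v ∝ (b, λ_1 - a) = (-4, 3.1231); multiply by -1 so the first entry is positive: u = (4, -3.1231).
  ||u|| = √((4)² + (-3.1231)²) = √(25.7538) ≈ 5.0748,
  v_1 = u/||u|| ≈ (0.7882, -0.6154) (||v_1|| = 1).

λ_1 = 21.1231,  λ_2 = 12.8769;  v_1 ≈ (0.7882, -0.6154)


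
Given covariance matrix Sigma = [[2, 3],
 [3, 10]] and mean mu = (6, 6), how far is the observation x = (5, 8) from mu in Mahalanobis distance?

Step 1 — centre the observation: (x - mu) = (-1, 2).

Step 2 — invert Sigma. det(Sigma) = 2·10 - (3)² = 11.
  Sigma^{-1} = (1/det) · [[d, -b], [-b, a]] = [[0.9091, -0.2727],
 [-0.2727, 0.1818]].

Step 3 — form the quadratic (x - mu)^T · Sigma^{-1} · (x - mu):
  Sigma^{-1} · (x - mu) = (-1.4545, 0.6364).
  (x - mu)^T · [Sigma^{-1} · (x - mu)] = (-1)·(-1.4545) + (2)·(0.6364) = 2.7273.

Step 4 — take square root: d = √(2.7273) ≈ 1.6514.

d(x, mu) = √(2.7273) ≈ 1.6514


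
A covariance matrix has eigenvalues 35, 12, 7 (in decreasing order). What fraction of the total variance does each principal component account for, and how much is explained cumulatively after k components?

Step 1 — total variance = trace(Sigma) = Σ λ_i = 35 + 12 + 7 = 54.

Step 2 — fraction explained by component i = λ_i / Σ λ:
  PC1: 35/54 = 0.6481
  PC2: 12/54 = 0.2222
  PC3: 7/54 = 0.1296

Step 3 — cumulative fraction after k components = (λ_1 + ... + λ_k) / Σ λ:
  k = 1: 35/54 = 0.6481
  k = 2: (35 + 12)/54 = 47/54 = 0.8704
  k = 3: (35 + 12 + 7)/54 = 54/54 = 1

Summary (fraction, with percent):

explained: PC1 0.6481 (64.81%), PC2 0.2222 (22.22%), PC3 0.1296 (12.96%);  cumulative: 0.6481, 0.8704, 1


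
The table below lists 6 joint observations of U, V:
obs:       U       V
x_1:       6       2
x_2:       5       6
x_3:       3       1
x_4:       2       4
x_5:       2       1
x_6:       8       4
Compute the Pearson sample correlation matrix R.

Step 1 — column means:
  mean(U) = (6 + 5 + 3 + 2 + 2 + 8) / 6 = 26/6 = 4.3333
  mean(V) = (2 + 6 + 1 + 4 + 1 + 4) / 6 = 18/6 = 3

Step 2 — sample variances and covariances s[i,j] = (1/(n-1)) · Σ_k (x_{k,i} - mean_i) · (x_{k,j} - mean_j), with n-1 = 5:
  s[U,U] = ((1.6667)·(1.6667) + (0.6667)·(0.6667) + (-1.3333)·(-1.3333) + (-2.3333)·(-2.3333) + (-2.3333)·(-2.3333) + (3.6667)·(3.6667)) / 5 = 29.3333/5 = 5.8667
  s[U,V] = ((1.6667)·(-1) + (0.6667)·(3) + (-1.3333)·(-2) + (-2.3333)·(1) + (-2.3333)·(-2) + (3.6667)·(1)) / 5 = 9/5 = 1.8
  s[V,V] = ((-1)·(-1) + (3)·(3) + (-2)·(-2) + (1)·(1) + (-2)·(-2) + (1)·(1)) / 5 = 20/5 = 4
  Sample standard deviations s_i = √(s[i,i]):
  s(U) = √(5.8667) = 2.4221
  s(V) = √(4) = 2

Step 3 — r_{ij} = s_{ij} / (s_i · s_j):
  r[U,U] = 1 (diagonal).
  r[U,V] = 1.8 / (2.4221 · 2) = 1.8 / 4.8442 = 0.3716
  r[V,V] = 1 (diagonal).

R is symmetric with unit diagonal. Assembling:

R = [[1, 0.3716],
 [0.3716, 1]]


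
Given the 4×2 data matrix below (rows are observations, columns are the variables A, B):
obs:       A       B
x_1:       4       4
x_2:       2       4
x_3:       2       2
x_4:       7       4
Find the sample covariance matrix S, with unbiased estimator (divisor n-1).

Step 1 — column means:
  mean(A) = (4 + 2 + 2 + 7) / 4 = 15/4 = 3.75
  mean(B) = (4 + 4 + 2 + 4) / 4 = 14/4 = 3.5

Step 2 — sample covariance S[i,j] = (1/(n-1)) · Σ_k (x_{k,i} - mean_i) · (x_{k,j} - mean_j), with n-1 = 3.
  S[A,A] = ((0.25)·(0.25) + (-1.75)·(-1.75) + (-1.75)·(-1.75) + (3.25)·(3.25)) / 3 = 16.75/3 = 5.5833
  S[A,B] = ((0.25)·(0.5) + (-1.75)·(0.5) + (-1.75)·(-1.5) + (3.25)·(0.5)) / 3 = 3.5/3 = 1.1667
  S[B,B] = ((0.5)·(0.5) + (0.5)·(0.5) + (-1.5)·(-1.5) + (0.5)·(0.5)) / 3 = 3/3 = 1

S is symmetric (S[j,i] = S[i,j]). Assembling:

S = [[5.5833, 1.1667],
 [1.1667, 1]]


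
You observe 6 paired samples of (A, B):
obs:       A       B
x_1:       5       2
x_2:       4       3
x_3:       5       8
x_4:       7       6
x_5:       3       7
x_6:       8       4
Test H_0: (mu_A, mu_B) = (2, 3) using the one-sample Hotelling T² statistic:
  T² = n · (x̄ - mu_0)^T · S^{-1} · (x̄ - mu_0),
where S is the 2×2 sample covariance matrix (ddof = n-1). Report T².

Step 1 — sample mean vector:
  mean(A) = (5 + 4 + 5 + 7 + 3 + 8) / 6 = 32/6 = 5.3333
  mean(B) = (2 + 3 + 8 + 6 + 7 + 4) / 6 = 30/6 = 5
  x̄ = (5.3333, 5),  deviation x̄ - mu_0 = (5.3333, 5) - (2, 3) = (3.3333, 2).

Step 2 — sample covariance matrix, S[i,j] = (1/(n-1)) · Σ_k (x_{k,i} - mean_i) · (x_{k,j} - mean_j), divisor n-1 = 5:
  S[A,A] = ((-0.3333)·(-0.3333) + (-1.3333)·(-1.3333) + (-0.3333)·(-0.3333) + (1.6667)·(1.6667) + (-2.3333)·(-2.3333) + (2.6667)·(2.6667)) / 5 = 17.3333/5 = 3.4667
  S[A,B] = ((-0.3333)·(-3) + (-1.3333)·(-2) + (-0.3333)·(3) + (1.6667)·(1) + (-2.3333)·(2) + (2.6667)·(-1)) / 5 = -3/5 = -0.6
  S[B,B] = ((-3)·(-3) + (-2)·(-2) + (3)·(3) + (1)·(1) + (2)·(2) + (-1)·(-1)) / 5 = 28/5 = 5.6
  S = [[3.4667, -0.6],
 [-0.6, 5.6]].

Step 3 — invert S. det(S) = 3.4667·5.6 - (-0.6)² = 19.0533.
  S^{-1} = (1/det) · [[d, -b], [-b, a]] = [[0.2939, 0.0315],
 [0.0315, 0.1819]].

Step 4 — quadratic form (x̄ - mu_0)^T · S^{-1} · (x̄ - mu_0):
  S^{-1} · (x̄ - mu_0) = (1.0427, 0.4689),
  (x̄ - mu_0)^T · [...] = (3.3333)·(1.0427) + (2)·(0.4689) = 4.4133.

Step 5 — scale by n: T² = 6 · 4.4133 = 26.4801.

T² ≈ 26.4801


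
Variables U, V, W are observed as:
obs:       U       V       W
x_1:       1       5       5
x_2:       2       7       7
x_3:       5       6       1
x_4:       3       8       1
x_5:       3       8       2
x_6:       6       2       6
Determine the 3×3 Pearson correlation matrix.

Step 1 — column means:
  mean(U) = (1 + 2 + 5 + 3 + 3 + 6) / 6 = 20/6 = 3.3333
  mean(V) = (5 + 7 + 6 + 8 + 8 + 2) / 6 = 36/6 = 6
  mean(W) = (5 + 7 + 1 + 1 + 2 + 6) / 6 = 22/6 = 3.6667

Step 2 — sample variances and covariances s[i,j] = (1/(n-1)) · Σ_k (x_{k,i} - mean_i) · (x_{k,j} - mean_j), with n-1 = 5:
  s[U,U] = ((-2.3333)·(-2.3333) + (-1.3333)·(-1.3333) + (1.6667)·(1.6667) + (-0.3333)·(-0.3333) + (-0.3333)·(-0.3333) + (2.6667)·(2.6667)) / 5 = 17.3333/5 = 3.4667
  s[U,V] = ((-2.3333)·(-1) + (-1.3333)·(1) + (1.6667)·(0) + (-0.3333)·(2) + (-0.3333)·(2) + (2.6667)·(-4)) / 5 = -11/5 = -2.2
  s[U,W] = ((-2.3333)·(1.3333) + (-1.3333)·(3.3333) + (1.6667)·(-2.6667) + (-0.3333)·(-2.6667) + (-0.3333)·(-1.6667) + (2.6667)·(2.3333)) / 5 = -4.3333/5 = -0.8667
  s[V,V] = ((-1)·(-1) + (1)·(1) + (0)·(0) + (2)·(2) + (2)·(2) + (-4)·(-4)) / 5 = 26/5 = 5.2
  s[V,W] = ((-1)·(1.3333) + (1)·(3.3333) + (0)·(-2.6667) + (2)·(-2.6667) + (2)·(-1.6667) + (-4)·(2.3333)) / 5 = -16/5 = -3.2
  s[W,W] = ((1.3333)·(1.3333) + (3.3333)·(3.3333) + (-2.6667)·(-2.6667) + (-2.6667)·(-2.6667) + (-1.6667)·(-1.6667) + (2.3333)·(2.3333)) / 5 = 35.3333/5 = 7.0667
  Sample standard deviations s_i = √(s[i,i]):
  s(U) = √(3.4667) = 1.8619
  s(V) = √(5.2) = 2.2804
  s(W) = √(7.0667) = 2.6583

Step 3 — r_{ij} = s_{ij} / (s_i · s_j):
  r[U,U] = 1 (diagonal).
  r[U,V] = -2.2 / (1.8619 · 2.2804) = -2.2 / 4.2458 = -0.5182
  r[U,W] = -0.8667 / (1.8619 · 2.6583) = -0.8667 / 4.9495 = -0.1751
  r[V,V] = 1 (diagonal).
  r[V,W] = -3.2 / (2.2804 · 2.6583) = -3.2 / 6.0619 = -0.5279
  r[W,W] = 1 (diagonal).

R is symmetric with unit diagonal. Assembling:

R = [[1, -0.5182, -0.1751],
 [-0.5182, 1, -0.5279],
 [-0.1751, -0.5279, 1]]


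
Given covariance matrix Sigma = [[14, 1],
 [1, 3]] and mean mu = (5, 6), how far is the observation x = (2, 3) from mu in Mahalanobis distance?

Step 1 — centre the observation: (x - mu) = (-3, -3).

Step 2 — invert Sigma. det(Sigma) = 14·3 - (1)² = 41.
  Sigma^{-1} = (1/det) · [[d, -b], [-b, a]] = [[0.0732, -0.0244],
 [-0.0244, 0.3415]].

Step 3 — form the quadratic (x - mu)^T · Sigma^{-1} · (x - mu):
  Sigma^{-1} · (x - mu) = (-0.1463, -0.9512).
  (x - mu)^T · [Sigma^{-1} · (x - mu)] = (-3)·(-0.1463) + (-3)·(-0.9512) = 3.2927.

Step 4 — take square root: d = √(3.2927) ≈ 1.8146.

d(x, mu) = √(3.2927) ≈ 1.8146


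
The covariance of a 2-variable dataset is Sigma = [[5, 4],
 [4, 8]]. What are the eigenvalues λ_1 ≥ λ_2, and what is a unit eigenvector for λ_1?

Step 1 — characteristic polynomial of 2×2 Sigma:
  det(Sigma - λI) = λ² - trace · λ + det = 0.
  trace = 5 + 8 = 13, det = 5·8 - (4)² = 24.
Step 2 — discriminant:
  Δ = trace² - 4·det = 169 - 96 = 73.
Step 3 — eigenvalues:
  λ = (trace ± √Δ)/2 = (13 ± 8.544)/2,
  λ_1 = 10.772,  λ_2 = 2.228.

Step 4 — unit eigenvector for λ_1: solve (Sigma - λ_1 I)v = 0. First row:
  (5 - 10.772)·v_x + (4)·v_y = 0, i.e. (-5.772)·v_x + (4)·v_y = 0,
  so v ∝ (b, λ_1 - a) = (4, 5.772) = u.
  ||u|| = √((4)² + (5.772)²) = √(49.316) ≈ 7.0225,
  v_1 = u/||u|| ≈ (0.5696, 0.8219) (||v_1|| = 1).

λ_1 = 10.772,  λ_2 = 2.228;  v_1 ≈ (0.5696, 0.8219)


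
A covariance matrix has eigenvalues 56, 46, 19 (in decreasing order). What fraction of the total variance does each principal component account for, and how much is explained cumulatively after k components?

Step 1 — total variance = trace(Sigma) = Σ λ_i = 56 + 46 + 19 = 121.

Step 2 — fraction explained by component i = λ_i / Σ λ:
  PC1: 56/121 = 0.4628
  PC2: 46/121 = 0.3802
  PC3: 19/121 = 0.157

Step 3 — cumulative fraction after k components = (λ_1 + ... + λ_k) / Σ λ:
  k = 1: 56/121 = 0.4628
  k = 2: (56 + 46)/121 = 102/121 = 0.843
  k = 3: (56 + 46 + 19)/121 = 121/121 = 1

Summary (fraction, with percent):

explained: PC1 0.4628 (46.28%), PC2 0.3802 (38.02%), PC3 0.157 (15.7%);  cumulative: 0.4628, 0.843, 1


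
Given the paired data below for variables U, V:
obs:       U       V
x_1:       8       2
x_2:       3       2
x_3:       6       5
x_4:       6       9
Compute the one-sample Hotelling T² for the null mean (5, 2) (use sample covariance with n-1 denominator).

Step 1 — sample mean vector:
  mean(U) = (8 + 3 + 6 + 6) / 4 = 23/4 = 5.75
  mean(V) = (2 + 2 + 5 + 9) / 4 = 18/4 = 4.5
  x̄ = (5.75, 4.5),  deviation x̄ - mu_0 = (5.75, 4.5) - (5, 2) = (0.75, 2.5).

Step 2 — sample covariance matrix, S[i,j] = (1/(n-1)) · Σ_k (x_{k,i} - mean_i) · (x_{k,j} - mean_j), divisor n-1 = 3:
  S[U,U] = ((2.25)·(2.25) + (-2.75)·(-2.75) + (0.25)·(0.25) + (0.25)·(0.25)) / 3 = 12.75/3 = 4.25
  S[U,V] = ((2.25)·(-2.5) + (-2.75)·(-2.5) + (0.25)·(0.5) + (0.25)·(4.5)) / 3 = 2.5/3 = 0.8333
  S[V,V] = ((-2.5)·(-2.5) + (-2.5)·(-2.5) + (0.5)·(0.5) + (4.5)·(4.5)) / 3 = 33/3 = 11
  S = [[4.25, 0.8333],
 [0.8333, 11]].

Step 3 — invert S. det(S) = 4.25·11 - (0.8333)² = 46.0556.
  S^{-1} = (1/det) · [[d, -b], [-b, a]] = [[0.2388, -0.0181],
 [-0.0181, 0.0923]].

Step 4 — quadratic form (x̄ - mu_0)^T · S^{-1} · (x̄ - mu_0):
  S^{-1} · (x̄ - mu_0) = (0.1339, 0.2171),
  (x̄ - mu_0)^T · [...] = (0.75)·(0.1339) + (2.5)·(0.2171) = 0.6432.

Step 5 — scale by n: T² = 4 · 0.6432 = 2.573.

T² ≈ 2.573


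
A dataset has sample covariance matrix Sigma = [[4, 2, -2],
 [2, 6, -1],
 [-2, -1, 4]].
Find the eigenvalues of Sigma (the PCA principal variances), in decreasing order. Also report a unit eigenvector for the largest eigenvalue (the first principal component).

Step 1 — characteristic polynomial p(λ) = det(λI - Sigma) = λ³ - tr·λ² + c_1·λ - det, where tr = trace, c_1 = sum of the principal 2×2 minors, det = det(Sigma):
  tr = 4 + 6 + 4 = 14,
  c_1 = (4·6 - (2)²) + (4·4 - (-2)²) + (6·4 - (-1)²) = 20 + 12 + 23 = 55,
  det = 4·(6·4 - (-1)²) - (2)·((2)·4 - (-1)·(-2)) + (-2)·((2)·(-1) - 6·(-2)) = 4·(23) - (2)·(6) + (-2)·(10) = 60.
  So p(λ) = λ³ - 14λ² + 55λ - 60.
Step 2 — look for an integer root (rational root theorem: any rational root is an integer divisor of 60). Testing λ = 4:
  p(4) = 64 - 224 + 220 - 60 = 0  ✓
  Dividing out (λ - 4): p(λ) = (λ - 4)(λ² - 10λ + 15).
Step 3 — remaining eigenvalues from the quadratic λ² - 10λ + 15 = 0:
  Δ = 10² - 4·15 = 100 - 60 = 40,  λ = (10 ± √40)/2 = (10 ± 6.3246)/2 ≈ 8.1623 or 1.8377.
  Sorted: λ_1 = 8.1623,  λ_2 = 4,  λ_3 = 1.8377  (check: sum = 14 = tr ✓).

Step 4 — unit eigenvector for λ_1 ≈ 8.1623: v spans the null space of (Sigma - λ_1 I), whose rows are
  r_1 = (-4.1623, 2, -2),  r_2 = (2, -2.1623, -1),  r_3 = (-2, -1, -4.1623).
  v is orthogonal to every row, so take v ∝ r_1 × r_2 = ((2)·(-1) - (-2)·(-2.1623), (-2)·(2) - (-4.1623)·(-1), (-4.1623)·(-2.1623) - (2)·(2)) ≈ (-6.3246, -8.1623, 5).
  Rescale (multiply by -1 so the first nonzero entry is positive): u = (6.3246, 8.1623, -5).
  ||u|| = √((6.3246)² + (8.1623)² + (-5)²) = √(131.6228) ≈ 11.4727,  v_1 = u/||u|| ≈ (0.5513, 0.7115, -0.4358) (||v_1|| = 1).

λ_1 = 8.1623,  λ_2 = 4,  λ_3 = 1.8377;  v_1 ≈ (0.5513, 0.7115, -0.4358)


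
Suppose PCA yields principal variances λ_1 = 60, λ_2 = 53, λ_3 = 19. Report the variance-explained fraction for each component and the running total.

Step 1 — total variance = trace(Sigma) = Σ λ_i = 60 + 53 + 19 = 132.

Step 2 — fraction explained by component i = λ_i / Σ λ:
  PC1: 60/132 = 0.4545
  PC2: 53/132 = 0.4015
  PC3: 19/132 = 0.1439

Step 3 — cumulative fraction after k components = (λ_1 + ... + λ_k) / Σ λ:
  k = 1: 60/132 = 0.4545
  k = 2: (60 + 53)/132 = 113/132 = 0.8561
  k = 3: (60 + 53 + 19)/132 = 132/132 = 1

Summary (fraction, with percent):

explained: PC1 0.4545 (45.45%), PC2 0.4015 (40.15%), PC3 0.1439 (14.39%);  cumulative: 0.4545, 0.8561, 1


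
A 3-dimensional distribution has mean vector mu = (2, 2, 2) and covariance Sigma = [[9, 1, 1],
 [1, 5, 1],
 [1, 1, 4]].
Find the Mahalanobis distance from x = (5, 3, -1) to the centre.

Step 1 — centre the observation: (x - mu) = (3, 1, -3).

Step 2 — invert Sigma (cofactor / det for 3×3, or solve directly):
  Sigma^{-1} = [[0.1159, -0.0183, -0.0244],
 [-0.0183, 0.2134, -0.0488],
 [-0.0244, -0.0488, 0.2683]].

Step 3 — form the quadratic (x - mu)^T · Sigma^{-1} · (x - mu):
  Sigma^{-1} · (x - mu) = (0.4024, 0.3049, -0.9268).
  (x - mu)^T · [Sigma^{-1} · (x - mu)] = (3)·(0.4024) + (1)·(0.3049) + (-3)·(-0.9268) = 4.2927.

Step 4 — take square root: d = √(4.2927) ≈ 2.0719.

d(x, mu) = √(4.2927) ≈ 2.0719


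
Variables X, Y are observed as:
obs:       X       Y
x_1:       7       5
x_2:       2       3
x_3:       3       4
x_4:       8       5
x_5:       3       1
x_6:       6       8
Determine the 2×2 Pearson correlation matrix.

Step 1 — column means:
  mean(X) = (7 + 2 + 3 + 8 + 3 + 6) / 6 = 29/6 = 4.8333
  mean(Y) = (5 + 3 + 4 + 5 + 1 + 8) / 6 = 26/6 = 4.3333

Step 2 — sample variances and covariances s[i,j] = (1/(n-1)) · Σ_k (x_{k,i} - mean_i) · (x_{k,j} - mean_j), with n-1 = 5:
  s[X,X] = ((2.1667)·(2.1667) + (-2.8333)·(-2.8333) + (-1.8333)·(-1.8333) + (3.1667)·(3.1667) + (-1.8333)·(-1.8333) + (1.1667)·(1.1667)) / 5 = 30.8333/5 = 6.1667
  s[X,Y] = ((2.1667)·(0.6667) + (-2.8333)·(-1.3333) + (-1.8333)·(-0.3333) + (3.1667)·(0.6667) + (-1.8333)·(-3.3333) + (1.1667)·(3.6667)) / 5 = 18.3333/5 = 3.6667
  s[Y,Y] = ((0.6667)·(0.6667) + (-1.3333)·(-1.3333) + (-0.3333)·(-0.3333) + (0.6667)·(0.6667) + (-3.3333)·(-3.3333) + (3.6667)·(3.6667)) / 5 = 27.3333/5 = 5.4667
  Sample standard deviations s_i = √(s[i,i]):
  s(X) = √(6.1667) = 2.4833
  s(Y) = √(5.4667) = 2.3381

Step 3 — r_{ij} = s_{ij} / (s_i · s_j):
  r[X,X] = 1 (diagonal).
  r[X,Y] = 3.6667 / (2.4833 · 2.3381) = 3.6667 / 5.8061 = 0.6315
  r[Y,Y] = 1 (diagonal).

R is symmetric with unit diagonal. Assembling:

R = [[1, 0.6315],
 [0.6315, 1]]


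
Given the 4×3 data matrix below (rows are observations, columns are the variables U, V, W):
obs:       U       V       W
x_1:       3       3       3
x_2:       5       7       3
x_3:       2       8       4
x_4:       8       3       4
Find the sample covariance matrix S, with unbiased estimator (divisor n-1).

Step 1 — column means:
  mean(U) = (3 + 5 + 2 + 8) / 4 = 18/4 = 4.5
  mean(V) = (3 + 7 + 8 + 3) / 4 = 21/4 = 5.25
  mean(W) = (3 + 3 + 4 + 4) / 4 = 14/4 = 3.5

Step 2 — sample covariance S[i,j] = (1/(n-1)) · Σ_k (x_{k,i} - mean_i) · (x_{k,j} - mean_j), with n-1 = 3.
  S[U,U] = ((-1.5)·(-1.5) + (0.5)·(0.5) + (-2.5)·(-2.5) + (3.5)·(3.5)) / 3 = 21/3 = 7
  S[U,V] = ((-1.5)·(-2.25) + (0.5)·(1.75) + (-2.5)·(2.75) + (3.5)·(-2.25)) / 3 = -10.5/3 = -3.5
  S[U,W] = ((-1.5)·(-0.5) + (0.5)·(-0.5) + (-2.5)·(0.5) + (3.5)·(0.5)) / 3 = 1/3 = 0.3333
  S[V,V] = ((-2.25)·(-2.25) + (1.75)·(1.75) + (2.75)·(2.75) + (-2.25)·(-2.25)) / 3 = 20.75/3 = 6.9167
  S[V,W] = ((-2.25)·(-0.5) + (1.75)·(-0.5) + (2.75)·(0.5) + (-2.25)·(0.5)) / 3 = 0.5/3 = 0.1667
  S[W,W] = ((-0.5)·(-0.5) + (-0.5)·(-0.5) + (0.5)·(0.5) + (0.5)·(0.5)) / 3 = 1/3 = 0.3333

S is symmetric (S[j,i] = S[i,j]). Assembling:

S = [[7, -3.5, 0.3333],
 [-3.5, 6.9167, 0.1667],
 [0.3333, 0.1667, 0.3333]]


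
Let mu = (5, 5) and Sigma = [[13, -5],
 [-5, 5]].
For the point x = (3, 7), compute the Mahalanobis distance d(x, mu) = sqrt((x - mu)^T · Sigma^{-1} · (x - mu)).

Step 1 — centre the observation: (x - mu) = (-2, 2).

Step 2 — invert Sigma. det(Sigma) = 13·5 - (-5)² = 40.
  Sigma^{-1} = (1/det) · [[d, -b], [-b, a]] = [[0.125, 0.125],
 [0.125, 0.325]].

Step 3 — form the quadratic (x - mu)^T · Sigma^{-1} · (x - mu):
  Sigma^{-1} · (x - mu) = (0, 0.4).
  (x - mu)^T · [Sigma^{-1} · (x - mu)] = (-2)·(0) + (2)·(0.4) = 0.8.

Step 4 — take square root: d = √(0.8) ≈ 0.8944.

d(x, mu) = √(0.8) ≈ 0.8944


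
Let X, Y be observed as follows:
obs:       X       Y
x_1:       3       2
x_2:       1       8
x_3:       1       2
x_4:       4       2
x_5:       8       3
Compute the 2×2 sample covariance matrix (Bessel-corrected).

Step 1 — column means:
  mean(X) = (3 + 1 + 1 + 4 + 8) / 5 = 17/5 = 3.4
  mean(Y) = (2 + 8 + 2 + 2 + 3) / 5 = 17/5 = 3.4

Step 2 — sample covariance S[i,j] = (1/(n-1)) · Σ_k (x_{k,i} - mean_i) · (x_{k,j} - mean_j), with n-1 = 4.
  S[X,X] = ((-0.4)·(-0.4) + (-2.4)·(-2.4) + (-2.4)·(-2.4) + (0.6)·(0.6) + (4.6)·(4.6)) / 4 = 33.2/4 = 8.3
  S[X,Y] = ((-0.4)·(-1.4) + (-2.4)·(4.6) + (-2.4)·(-1.4) + (0.6)·(-1.4) + (4.6)·(-0.4)) / 4 = -9.8/4 = -2.45
  S[Y,Y] = ((-1.4)·(-1.4) + (4.6)·(4.6) + (-1.4)·(-1.4) + (-1.4)·(-1.4) + (-0.4)·(-0.4)) / 4 = 27.2/4 = 6.8

S is symmetric (S[j,i] = S[i,j]). Assembling:

S = [[8.3, -2.45],
 [-2.45, 6.8]]


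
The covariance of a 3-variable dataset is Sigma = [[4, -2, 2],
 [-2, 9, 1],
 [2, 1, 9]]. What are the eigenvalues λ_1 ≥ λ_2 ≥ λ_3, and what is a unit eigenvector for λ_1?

Step 1 — characteristic polynomial p(λ) = det(λI - Sigma) = λ³ - tr·λ² + c_1·λ - det, where tr = trace, c_1 = sum of the principal 2×2 minors, det = det(Sigma):
  tr = 4 + 9 + 9 = 22,
  c_1 = (4·9 - (-2)²) + (4·9 - (2)²) + (9·9 - (1)²) = 32 + 32 + 80 = 144,
  det = 4·(9·9 - (1)²) - (-2)·((-2)·9 - (1)·(2)) + (2)·((-2)·(1) - 9·(2)) = 4·(80) - (-2)·(-20) + (2)·(-20) = 240.
  So p(λ) = λ³ - 22λ² + 144λ - 240.
Step 2 — look for an integer root (rational root theorem: any rational root is an integer divisor of 240). Testing λ = 10:
  p(10) = 1000 - 2200 + 1440 - 240 = 0  ✓
  Dividing out (λ - 10): p(λ) = (λ - 10)(λ² - 12λ + 24).
Step 3 — remaining eigenvalues from the quadratic λ² - 12λ + 24 = 0:
  Δ = 12² - 4·24 = 144 - 96 = 48,  λ = (12 ± √48)/2 = (12 ± 6.9282)/2 ≈ 9.4641 or 2.5359.
  Sorted: λ_1 = 10,  λ_2 = 9.4641,  λ_3 = 2.5359  (check: sum = 22 = tr ✓).

Step 4 — unit eigenvector for λ_1 = 10: v spans the null space of (Sigma - λ_1 I), whose rows are
  r_1 = (-6, -2, 2),  r_2 = (-2, -1, 1),  r_3 = (2, 1, -1).
  v is orthogonal to every row, so take v ∝ r_1 × r_2 = ((-2)·(1) - (2)·(-1), (2)·(-2) - (-6)·(1), (-6)·(-1) - (-2)·(-2)) = (0, 2, 2).
  Rescale (divide by 2): u = (0, 1, 1).
  ||u|| = √((0)² + (1)² + (1)²) = √(2) ≈ 1.4142,  v_1 = u/||u|| ≈ (0, 0.7071, 0.7071) (||v_1|| = 1).

λ_1 = 10,  λ_2 = 9.4641,  λ_3 = 2.5359;  v_1 ≈ (0, 0.7071, 0.7071)


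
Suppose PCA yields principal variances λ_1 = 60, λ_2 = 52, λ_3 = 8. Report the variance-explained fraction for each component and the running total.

Step 1 — total variance = trace(Sigma) = Σ λ_i = 60 + 52 + 8 = 120.

Step 2 — fraction explained by component i = λ_i / Σ λ:
  PC1: 60/120 = 0.5
  PC2: 52/120 = 0.4333
  PC3: 8/120 = 0.0667

Step 3 — cumulative fraction after k components = (λ_1 + ... + λ_k) / Σ λ:
  k = 1: 60/120 = 0.5
  k = 2: (60 + 52)/120 = 112/120 = 0.9333
  k = 3: (60 + 52 + 8)/120 = 120/120 = 1

Summary (fraction, with percent):

explained: PC1 0.5 (50%), PC2 0.4333 (43.33%), PC3 0.0667 (6.67%);  cumulative: 0.5, 0.9333, 1


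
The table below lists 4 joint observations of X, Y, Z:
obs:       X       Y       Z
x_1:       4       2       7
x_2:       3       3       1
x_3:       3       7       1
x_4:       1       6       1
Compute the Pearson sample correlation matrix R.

Step 1 — column means:
  mean(X) = (4 + 3 + 3 + 1) / 4 = 11/4 = 2.75
  mean(Y) = (2 + 3 + 7 + 6) / 4 = 18/4 = 4.5
  mean(Z) = (7 + 1 + 1 + 1) / 4 = 10/4 = 2.5

Step 2 — sample variances and covariances s[i,j] = (1/(n-1)) · Σ_k (x_{k,i} - mean_i) · (x_{k,j} - mean_j), with n-1 = 3:
  s[X,X] = ((1.25)·(1.25) + (0.25)·(0.25) + (0.25)·(0.25) + (-1.75)·(-1.75)) / 3 = 4.75/3 = 1.5833
  s[X,Y] = ((1.25)·(-2.5) + (0.25)·(-1.5) + (0.25)·(2.5) + (-1.75)·(1.5)) / 3 = -5.5/3 = -1.8333
  s[X,Z] = ((1.25)·(4.5) + (0.25)·(-1.5) + (0.25)·(-1.5) + (-1.75)·(-1.5)) / 3 = 7.5/3 = 2.5
  s[Y,Y] = ((-2.5)·(-2.5) + (-1.5)·(-1.5) + (2.5)·(2.5) + (1.5)·(1.5)) / 3 = 17/3 = 5.6667
  s[Y,Z] = ((-2.5)·(4.5) + (-1.5)·(-1.5) + (2.5)·(-1.5) + (1.5)·(-1.5)) / 3 = -15/3 = -5
  s[Z,Z] = ((4.5)·(4.5) + (-1.5)·(-1.5) + (-1.5)·(-1.5) + (-1.5)·(-1.5)) / 3 = 27/3 = 9
  Sample standard deviations s_i = √(s[i,i]):
  s(X) = √(1.5833) = 1.2583
  s(Y) = √(5.6667) = 2.3805
  s(Z) = √(9) = 3

Step 3 — r_{ij} = s_{ij} / (s_i · s_j):
  r[X,X] = 1 (diagonal).
  r[X,Y] = -1.8333 / (1.2583 · 2.3805) = -1.8333 / 2.9954 = -0.6121
  r[X,Z] = 2.5 / (1.2583 · 3) = 2.5 / 3.7749 = 0.6623
  r[Y,Y] = 1 (diagonal).
  r[Y,Z] = -5 / (2.3805 · 3) = -5 / 7.1414 = -0.7001
  r[Z,Z] = 1 (diagonal).

R is symmetric with unit diagonal. Assembling:

R = [[1, -0.6121, 0.6623],
 [-0.6121, 1, -0.7001],
 [0.6623, -0.7001, 1]]


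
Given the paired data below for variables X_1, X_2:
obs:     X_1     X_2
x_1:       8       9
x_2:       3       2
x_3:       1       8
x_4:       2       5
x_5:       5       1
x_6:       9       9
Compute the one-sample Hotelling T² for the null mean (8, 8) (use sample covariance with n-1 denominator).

Step 1 — sample mean vector:
  mean(X_1) = (8 + 3 + 1 + 2 + 5 + 9) / 6 = 28/6 = 4.6667
  mean(X_2) = (9 + 2 + 8 + 5 + 1 + 9) / 6 = 34/6 = 5.6667
  x̄ = (4.6667, 5.6667),  deviation x̄ - mu_0 = (4.6667, 5.6667) - (8, 8) = (-3.3333, -2.3333).

Step 2 — sample covariance matrix, S[i,j] = (1/(n-1)) · Σ_k (x_{k,i} - mean_i) · (x_{k,j} - mean_j), divisor n-1 = 5:
  S[X_1,X_1] = ((3.3333)·(3.3333) + (-1.6667)·(-1.6667) + (-3.6667)·(-3.6667) + (-2.6667)·(-2.6667) + (0.3333)·(0.3333) + (4.3333)·(4.3333)) / 5 = 53.3333/5 = 10.6667
  S[X_1,X_2] = ((3.3333)·(3.3333) + (-1.6667)·(-3.6667) + (-3.6667)·(2.3333) + (-2.6667)·(-0.6667) + (0.3333)·(-4.6667) + (4.3333)·(3.3333)) / 5 = 23.3333/5 = 4.6667
  S[X_2,X_2] = ((3.3333)·(3.3333) + (-3.6667)·(-3.6667) + (2.3333)·(2.3333) + (-0.6667)·(-0.6667) + (-4.6667)·(-4.6667) + (3.3333)·(3.3333)) / 5 = 63.3333/5 = 12.6667
  S = [[10.6667, 4.6667],
 [4.6667, 12.6667]].

Step 3 — invert S. det(S) = 10.6667·12.6667 - (4.6667)² = 113.3333.
  S^{-1} = (1/det) · [[d, -b], [-b, a]] = [[0.1118, -0.0412],
 [-0.0412, 0.0941]].

Step 4 — quadratic form (x̄ - mu_0)^T · S^{-1} · (x̄ - mu_0):
  S^{-1} · (x̄ - mu_0) = (-0.2765, -0.0824),
  (x̄ - mu_0)^T · [...] = (-3.3333)·(-0.2765) + (-2.3333)·(-0.0824) = 1.1137.

Step 5 — scale by n: T² = 6 · 1.1137 = 6.6824.

T² ≈ 6.6824


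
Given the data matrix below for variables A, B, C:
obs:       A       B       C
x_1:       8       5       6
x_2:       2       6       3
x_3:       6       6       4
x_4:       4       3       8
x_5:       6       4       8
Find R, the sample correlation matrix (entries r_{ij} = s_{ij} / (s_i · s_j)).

Step 1 — column means:
  mean(A) = (8 + 2 + 6 + 4 + 6) / 5 = 26/5 = 5.2
  mean(B) = (5 + 6 + 6 + 3 + 4) / 5 = 24/5 = 4.8
  mean(C) = (6 + 3 + 4 + 8 + 8) / 5 = 29/5 = 5.8

Step 2 — sample variances and covariances s[i,j] = (1/(n-1)) · Σ_k (x_{k,i} - mean_i) · (x_{k,j} - mean_j), with n-1 = 4:
  s[A,A] = ((2.8)·(2.8) + (-3.2)·(-3.2) + (0.8)·(0.8) + (-1.2)·(-1.2) + (0.8)·(0.8)) / 4 = 20.8/4 = 5.2
  s[A,B] = ((2.8)·(0.2) + (-3.2)·(1.2) + (0.8)·(1.2) + (-1.2)·(-1.8) + (0.8)·(-0.8)) / 4 = -0.8/4 = -0.2
  s[A,C] = ((2.8)·(0.2) + (-3.2)·(-2.8) + (0.8)·(-1.8) + (-1.2)·(2.2) + (0.8)·(2.2)) / 4 = 7.2/4 = 1.8
  s[B,B] = ((0.2)·(0.2) + (1.2)·(1.2) + (1.2)·(1.2) + (-1.8)·(-1.8) + (-0.8)·(-0.8)) / 4 = 6.8/4 = 1.7
  s[B,C] = ((0.2)·(0.2) + (1.2)·(-2.8) + (1.2)·(-1.8) + (-1.8)·(2.2) + (-0.8)·(2.2)) / 4 = -11.2/4 = -2.8
  s[C,C] = ((0.2)·(0.2) + (-2.8)·(-2.8) + (-1.8)·(-1.8) + (2.2)·(2.2) + (2.2)·(2.2)) / 4 = 20.8/4 = 5.2
  Sample standard deviations s_i = √(s[i,i]):
  s(A) = √(5.2) = 2.2804
  s(B) = √(1.7) = 1.3038
  s(C) = √(5.2) = 2.2804

Step 3 — r_{ij} = s_{ij} / (s_i · s_j):
  r[A,A] = 1 (diagonal).
  r[A,B] = -0.2 / (2.2804 · 1.3038) = -0.2 / 2.9732 = -0.0673
  r[A,C] = 1.8 / (2.2804 · 2.2804) = 1.8 / 5.2 = 0.3462
  r[B,B] = 1 (diagonal).
  r[B,C] = -2.8 / (1.3038 · 2.2804) = -2.8 / 2.9732 = -0.9417
  r[C,C] = 1 (diagonal).

R is symmetric with unit diagonal. Assembling:

R = [[1, -0.0673, 0.3462],
 [-0.0673, 1, -0.9417],
 [0.3462, -0.9417, 1]]


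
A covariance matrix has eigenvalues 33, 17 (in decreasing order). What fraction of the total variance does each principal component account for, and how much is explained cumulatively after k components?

Step 1 — total variance = trace(Sigma) = Σ λ_i = 33 + 17 = 50.

Step 2 — fraction explained by component i = λ_i / Σ λ:
  PC1: 33/50 = 0.66
  PC2: 17/50 = 0.34

Step 3 — cumulative fraction after k components = (λ_1 + ... + λ_k) / Σ λ:
  k = 1: 33/50 = 0.66
  k = 2: (33 + 17)/50 = 50/50 = 1

Summary (fraction, with percent):

explained: PC1 0.66 (66%), PC2 0.34 (34%);  cumulative: 0.66, 1
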